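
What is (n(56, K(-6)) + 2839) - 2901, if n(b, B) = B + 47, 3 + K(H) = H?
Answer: -24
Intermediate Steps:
K(H) = -3 + H
n(b, B) = 47 + B
(n(56, K(-6)) + 2839) - 2901 = ((47 + (-3 - 6)) + 2839) - 2901 = ((47 - 9) + 2839) - 2901 = (38 + 2839) - 2901 = 2877 - 2901 = -24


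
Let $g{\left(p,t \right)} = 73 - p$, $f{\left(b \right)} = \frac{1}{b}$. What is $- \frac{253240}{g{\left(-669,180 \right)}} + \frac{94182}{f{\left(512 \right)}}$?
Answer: $\frac{17889932644}{371} \approx 4.8221 \cdot 10^{7}$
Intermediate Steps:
$- \frac{253240}{g{\left(-669,180 \right)}} + \frac{94182}{f{\left(512 \right)}} = - \frac{253240}{73 - -669} + \frac{94182}{\frac{1}{512}} = - \frac{253240}{73 + 669} + 94182 \frac{1}{\frac{1}{512}} = - \frac{253240}{742} + 94182 \cdot 512 = \left(-253240\right) \frac{1}{742} + 48221184 = - \frac{126620}{371} + 48221184 = \frac{17889932644}{371}$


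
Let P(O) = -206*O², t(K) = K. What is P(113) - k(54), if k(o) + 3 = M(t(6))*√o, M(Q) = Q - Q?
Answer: -2630411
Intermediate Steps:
M(Q) = 0
k(o) = -3 (k(o) = -3 + 0*√o = -3 + 0 = -3)
P(113) - k(54) = -206*113² - 1*(-3) = -206*12769 + 3 = -2630414 + 3 = -2630411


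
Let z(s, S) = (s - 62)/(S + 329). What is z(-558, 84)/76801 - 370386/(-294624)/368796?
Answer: -1029974266753/63823040535511488 ≈ -1.6138e-5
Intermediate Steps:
z(s, S) = (-62 + s)/(329 + S)
z(-558, 84)/76801 - 370386/(-294624)/368796 = ((-62 - 558)/(329 + 84))/76801 - 370386/(-294624)/368796 = (-620/413)*(1/76801) - 370386*(-1/294624)*(1/368796) = ((1/413)*(-620))*(1/76801) + (6859/5456)*(1/368796) = -620/413*1/76801 + 6859/2012150976 = -620/31718813 + 6859/2012150976 = -1029974266753/63823040535511488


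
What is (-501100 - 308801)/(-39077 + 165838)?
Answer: -809901/126761 ≈ -6.3892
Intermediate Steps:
(-501100 - 308801)/(-39077 + 165838) = -809901/126761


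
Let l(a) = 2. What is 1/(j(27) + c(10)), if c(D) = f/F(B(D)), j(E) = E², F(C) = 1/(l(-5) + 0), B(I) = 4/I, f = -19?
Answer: 1/691 ≈ 0.0014472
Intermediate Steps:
F(C) = ½ (F(C) = 1/(2 + 0) = 1/2 = ½)
c(D) = -38 (c(D) = -19/½ = -19*2 = -38)
1/(j(27) + c(10)) = 1/(27² - 38) = 1/(729 - 38) = 1/691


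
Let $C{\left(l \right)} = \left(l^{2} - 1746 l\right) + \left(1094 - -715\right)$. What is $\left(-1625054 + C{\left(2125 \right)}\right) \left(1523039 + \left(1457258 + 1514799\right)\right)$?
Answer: $-3676404165520$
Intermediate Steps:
$C{\left(l \right)} = 1809 + l^{2} - 1746 l$ ($C{\left(l \right)} = \left(l^{2} - 1746 l\right) + \left(1094 + 715\right) = \left(l^{2} - 1746 l\right) + 1809 = 1809 + l^{2} - 1746 l$)
$\left(-1625054 + C{\left(2125 \right)}\right) \left(1523039 + \left(1457258 + 1514799\right)\right) = \left(-1625054 + \left(1809 + 2125^{2} - 3710250\right)\right) \left(1523039 + \left(1457258 + 1514799\right)\right) = \left(-1625054 + \left(1809 + 4515625 - 3710250\right)\right) \left(1523039 + 2972057\right) = \left(-1625054 + 807184\right) 4495096 = \left(-817870\right) 4495096 = -3676404165520$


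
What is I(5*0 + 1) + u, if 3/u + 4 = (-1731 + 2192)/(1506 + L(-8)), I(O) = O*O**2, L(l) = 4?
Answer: 1049/5579 ≈ 0.18803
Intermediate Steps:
I(O) = O**3
u = -4530/5579 (u = 3/(-4 + (-1731 + 2192)/(1506 + 4)) = 3/(-4 + 461/1510) = 3/(-5579/1510) = 3*(-1510/5579) = -4530/5579 ≈ -0.81197)
I(5*0 + 1) + u = (5*0 + 1)**3 - 4530/5579 = (0 + 1)**3 - 4530/5579 = 1**3 - 4530/5579 = 1 - 4530/5579 = 1049/5579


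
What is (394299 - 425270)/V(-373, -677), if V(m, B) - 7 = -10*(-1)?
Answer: -30971/17 ≈ -1821.8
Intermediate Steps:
V(m, B) = 17 (V(m, B) = 7 - 10*(-1) = 7 + 10 = 17)
(394299 - 425270)/V(-373, -677) = (394299 - 425270)/17 = -30971*1/17 = -30971/17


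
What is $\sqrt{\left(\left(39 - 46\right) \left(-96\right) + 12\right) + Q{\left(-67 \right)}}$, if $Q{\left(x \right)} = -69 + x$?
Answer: $2 \sqrt{137} \approx 23.409$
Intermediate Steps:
$\sqrt{\left(\left(39 - 46\right) \left(-96\right) + 12\right) + Q{\left(-67 \right)}} = \sqrt{\left(\left(39 - 46\right) \left(-96\right) + 12\right) - 136} = \sqrt{\left(\left(-7\right) \left(-96\right) + 12\right) - 136} = \sqrt{\left(672 + 12\right) - 136} = \sqrt{684 - 136} = \sqrt{548} = 2 \sqrt{137}$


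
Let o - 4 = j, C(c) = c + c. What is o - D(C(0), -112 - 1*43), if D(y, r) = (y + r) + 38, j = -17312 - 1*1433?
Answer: -18624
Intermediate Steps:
j = -18745 (j = -17312 - 1433 = -18745)
C(c) = 2*c
o = -18741 (o = 4 - 18745 = -18741)
D(y, r) = 38 + r + y (D(y, r) = (r + y) + 38 = 38 + r + y)
o - D(C(0), -112 - 1*43) = -18741 - (38 + (-112 - 1*43) + 2*0) = -18741 - (38 + (-112 - 43) + 0) = -18741 - (38 - 155 + 0) = -18741 - 1*(-117) = -18741 + 117 = -18624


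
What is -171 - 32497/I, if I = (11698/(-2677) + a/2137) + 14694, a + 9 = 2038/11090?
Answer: -80713051341745423/465977754545278 ≈ -173.21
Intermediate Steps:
a = -48886/5545 (a = -9 + 2038/11090 = -9 + 2038*(1/11090) = -9 + 1019/5545 = -48886/5545 ≈ -8.8162)
I = 465977754545278/31721553205 (I = (11698/(-2677) - 48886/5545/2137) + 14694 = (11698*(-1/2677) - 48886/5545*1/2137) + 14694 = (-11698/2677 - 48886/11849665) + 14694 = -138748248992/31721553205 + 14694 = 465977754545278/31721553205 ≈ 14690.)
-171 - 32497/I = -171 - 32497/465977754545278/31721553205 = -171 - 32497*31721553205/465977754545278 = -171 - 1*1030855314502885/465977754545278 = -171 - 1030855314502885/465977754545278 = -80713051341745423/465977754545278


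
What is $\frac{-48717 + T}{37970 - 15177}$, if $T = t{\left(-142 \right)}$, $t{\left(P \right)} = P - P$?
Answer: $- \frac{48717}{22793} \approx -2.1374$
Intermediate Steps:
$t{\left(P \right)} = 0$
$T = 0$
$\frac{-48717 + T}{37970 - 15177} = \frac{-48717 + 0}{37970 - 15177} = - \frac{48717}{22793}$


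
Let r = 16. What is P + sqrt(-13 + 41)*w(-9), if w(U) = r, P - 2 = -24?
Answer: -22 + 32*sqrt(7) ≈ 62.664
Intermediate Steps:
P = -22 (P = 2 - 24 = -22)
w(U) = 16
P + sqrt(-13 + 41)*w(-9) = -22 + sqrt(-13 + 41)*16 = -22 + sqrt(28)*16 = -22 + (2*sqrt(7))*16 = -22 + 32*sqrt(7)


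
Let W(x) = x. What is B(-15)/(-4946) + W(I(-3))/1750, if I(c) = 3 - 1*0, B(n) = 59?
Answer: -22103/2163875 ≈ -0.010215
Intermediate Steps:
I(c) = 3 (I(c) = 3 + 0 = 3)
B(-15)/(-4946) + W(I(-3))/1750 = 59/(-4946) + 3/1750 = 59*(-1/4946) + 3*(1/1750) = -59/4946 + 3/1750 = -22103/2163875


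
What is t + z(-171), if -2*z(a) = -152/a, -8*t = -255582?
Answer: 1150103/36 ≈ 31947.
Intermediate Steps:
t = 127791/4 (t = -⅛*(-255582) = 127791/4 ≈ 31948.)
z(a) = 76/a (z(a) = -(-76)/a = 76/a)
t + z(-171) = 127791/4 + 76/(-171) = 127791/4 + 76*(-1/171) = 127791/4 - 4/9 = 1150103/36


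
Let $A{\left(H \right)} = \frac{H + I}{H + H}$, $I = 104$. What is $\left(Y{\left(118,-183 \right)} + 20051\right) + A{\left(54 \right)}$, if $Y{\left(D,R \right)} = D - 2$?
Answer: $\frac{1089097}{54} \approx 20168.0$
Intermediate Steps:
$A{\left(H \right)} = \frac{104 + H}{2 H}$ ($A{\left(H \right)} = \frac{H + 104}{H + H} = \frac{104 + H}{2 H}$)
$Y{\left(D,R \right)} = -2 + D$
$\left(Y{\left(118,-183 \right)} + 20051\right) + A{\left(54 \right)} = \left(\left(-2 + 118\right) + 20051\right) + \frac{104 + 54}{2 \cdot 54} = \left(116 + 20051\right) + \frac{1}{2} \cdot \frac{1}{54} \cdot 158 = 20167 + \frac{79}{54} = \frac{1089097}{54}$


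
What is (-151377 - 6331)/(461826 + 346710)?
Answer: -39427/202134 ≈ -0.19505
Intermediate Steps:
(-151377 - 6331)/(461826 + 346710) = -157708/808536 = -157708*1/808536 = -39427/202134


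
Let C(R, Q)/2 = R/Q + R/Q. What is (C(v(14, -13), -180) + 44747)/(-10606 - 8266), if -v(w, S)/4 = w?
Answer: -2013671/849240 ≈ -2.3711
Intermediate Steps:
v(w, S) = -4*w
C(R, Q) = 4*R/Q (C(R, Q) = 2*(R/Q + R/Q) = 2*(2*R/Q) = 4*R/Q)
(C(v(14, -13), -180) + 44747)/(-10606 - 8266) = (4*(-4*14)/(-180) + 44747)/(-10606 - 8266) = (4*(-56)*(-1/180) + 44747)/(-18872) = (56/45 + 44747)*(-1/18872) = (2013671/45)*(-1/18872) = -2013671/849240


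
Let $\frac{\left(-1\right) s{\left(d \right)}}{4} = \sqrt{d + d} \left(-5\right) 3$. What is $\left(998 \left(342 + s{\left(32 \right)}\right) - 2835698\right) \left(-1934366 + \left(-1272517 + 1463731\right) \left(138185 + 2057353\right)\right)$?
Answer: $-846072149522207972$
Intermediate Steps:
$s{\left(d \right)} = 60 \sqrt{2} \sqrt{d}$ ($s{\left(d \right)} = - 4 \sqrt{d + d} \left(-5\right) 3 = - 4 \sqrt{2 d} \left(-5\right) 3 = - 4 \sqrt{2} \sqrt{d} \left(-5\right) 3 = - 4 - 5 \sqrt{2} \sqrt{d} 3 = - 4 \left(- 15 \sqrt{2} \sqrt{d}\right) = 60 \sqrt{2} \sqrt{d}$)
$\left(998 \left(342 + s{\left(32 \right)}\right) - 2835698\right) \left(-1934366 + \left(-1272517 + 1463731\right) \left(138185 + 2057353\right)\right) = \left(998 \left(342 + 60 \sqrt{2} \sqrt{32}\right) - 2835698\right) \left(-1934366 + \left(-1272517 + 1463731\right) \left(138185 + 2057353\right)\right) = \left(998 \left(342 + 60 \sqrt{2} \cdot 4 \sqrt{2}\right) - 2835698\right) \left(-1934366 + 191214 \cdot 2195538\right) = \left(998 \left(342 + 480\right) - 2835698\right) \left(-1934366 + 419817603132\right) = \left(998 \cdot 822 - 2835698\right) 419815668766 = \left(820356 - 2835698\right) 419815668766 = \left(-2015342\right) 419815668766 = -846072149522207972$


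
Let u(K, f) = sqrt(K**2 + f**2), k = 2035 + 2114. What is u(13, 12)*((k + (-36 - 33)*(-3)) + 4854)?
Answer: 9210*sqrt(313) ≈ 1.6294e+5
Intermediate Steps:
k = 4149
u(13, 12)*((k + (-36 - 33)*(-3)) + 4854) = sqrt(13**2 + 12**2)*((4149 + (-36 - 33)*(-3)) + 4854) = sqrt(169 + 144)*((4149 - 69*(-3)) + 4854) = sqrt(313)*((4149 + 207) + 4854) = sqrt(313)*(4356 + 4854) = sqrt(313)*9210 = 9210*sqrt(313)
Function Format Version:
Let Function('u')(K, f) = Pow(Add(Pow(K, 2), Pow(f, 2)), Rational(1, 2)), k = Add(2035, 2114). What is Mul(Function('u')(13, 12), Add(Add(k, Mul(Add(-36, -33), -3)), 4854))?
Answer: Mul(9210, Pow(313, Rational(1, 2))) ≈ 1.6294e+5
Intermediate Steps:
k = 4149
Mul(Function('u')(13, 12), Add(Add(k, Mul(Add(-36, -33), -3)), 4854)) = Mul(Pow(Add(Pow(13, 2), Pow(12, 2)), Rational(1, 2)), Add(Add(4149, Mul(Add(-36, -33), -3)), 4854)) = Mul(Pow(Add(169, 144), Rational(1, 2)), Add(Add(4149, Mul(-69, -3)), 4854)) = Mul(Pow(313, Rational(1, 2)), Add(Add(4149, 207), 4854)) = Mul(Pow(313, Rational(1, 2)), Add(4356, 4854)) = Mul(Pow(313, Rational(1, 2)), 9210) = Mul(9210, Pow(313, Rational(1, 2)))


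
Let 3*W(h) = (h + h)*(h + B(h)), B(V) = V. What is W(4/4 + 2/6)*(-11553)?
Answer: -246464/9 ≈ -27385.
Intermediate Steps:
W(h) = 4*h²/3 (W(h) = ((h + h)*(h + h))/3 = ((2*h)*(2*h))/3 = (4*h²)/3 = 4*h²/3)
W(4/4 + 2/6)*(-11553) = (4*(4/4 + 2/6)²/3)*(-11553) = (4*(4*(¼) + 2*(⅙))²/3)*(-11553) = (4*(1 + ⅓)²/3)*(-11553) = (4*(4/3)²/3)*(-11553) = ((4/3)*(16/9))*(-11553) = (64/27)*(-11553) = -246464/9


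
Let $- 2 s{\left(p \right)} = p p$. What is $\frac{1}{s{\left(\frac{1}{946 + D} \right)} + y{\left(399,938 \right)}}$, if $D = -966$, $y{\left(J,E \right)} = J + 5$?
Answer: $\frac{800}{323199} \approx 0.0024753$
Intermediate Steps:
$y{\left(J,E \right)} = 5 + J$
$s{\left(p \right)} = - \frac{p^{2}}{2}$ ($s{\left(p \right)} = - \frac{p p}{2} = - \frac{p^{2}}{2}$)
$\frac{1}{s{\left(\frac{1}{946 + D} \right)} + y{\left(399,938 \right)}} = \frac{1}{- \frac{\left(\frac{1}{946 - 966}\right)^{2}}{2} + \left(5 + 399\right)} = \frac{1}{- \frac{\left(\frac{1}{-20}\right)^{2}}{2} + 404} = \frac{1}{- \frac{\left(- \frac{1}{20}\right)^{2}}{2} + 404} = \frac{1}{\left(- \frac{1}{2}\right) \frac{1}{400} + 404} = \frac{1}{- \frac{1}{800} + 404} = \frac{1}{\frac{323199}{800}} = \frac{800}{323199}$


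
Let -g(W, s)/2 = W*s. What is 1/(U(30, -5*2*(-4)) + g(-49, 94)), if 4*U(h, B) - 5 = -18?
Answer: 4/36835 ≈ 0.00010859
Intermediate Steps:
g(W, s) = -2*W*s
U(h, B) = -13/4 (U(h, B) = 5/4 + (¼)*(-18) = 5/4 - 9/2 = -13/4)
1/(U(30, -5*2*(-4)) + g(-49, 94)) = 1/(-13/4 - 2*(-49)*94) = 1/(-13/4 + 9212) = 1/(36835/4) = 4/36835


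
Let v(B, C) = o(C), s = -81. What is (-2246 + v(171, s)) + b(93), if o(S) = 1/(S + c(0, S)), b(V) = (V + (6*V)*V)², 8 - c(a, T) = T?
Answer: 21621167385/8 ≈ 2.7026e+9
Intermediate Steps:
c(a, T) = 8 - T
b(V) = (V + 6*V²)²
o(S) = ⅛ (o(S) = 1/(S + (8 - S)) = 1/8 = ⅛)
v(B, C) = ⅛
(-2246 + v(171, s)) + b(93) = (-2246 + ⅛) + 93²*(1 + 6*93)² = -17967/8 + 8649*(1 + 558)² = -17967/8 + 8649*559² = -17967/8 + 8649*312481 = -17967/8 + 2702648169 = 21621167385/8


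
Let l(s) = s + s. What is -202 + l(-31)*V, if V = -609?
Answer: 37556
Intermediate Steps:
l(s) = 2*s
-202 + l(-31)*V = -202 + (2*(-31))*(-609) = -202 - 62*(-609) = -202 + 37758 = 37556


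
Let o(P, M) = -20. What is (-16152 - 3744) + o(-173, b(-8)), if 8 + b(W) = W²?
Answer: -19916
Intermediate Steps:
b(W) = -8 + W²
(-16152 - 3744) + o(-173, b(-8)) = (-16152 - 3744) - 20 = -19896 - 20 = -19916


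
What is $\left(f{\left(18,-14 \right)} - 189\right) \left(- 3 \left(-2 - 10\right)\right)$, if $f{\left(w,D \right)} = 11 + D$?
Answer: $-6912$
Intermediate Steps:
$\left(f{\left(18,-14 \right)} - 189\right) \left(- 3 \left(-2 - 10\right)\right) = \left(\left(11 - 14\right) - 189\right) \left(- 3 \left(-2 - 10\right)\right) = \left(-3 - 189\right) \left(\left(-3\right) \left(-12\right)\right) = \left(-192\right) 36 = -6912$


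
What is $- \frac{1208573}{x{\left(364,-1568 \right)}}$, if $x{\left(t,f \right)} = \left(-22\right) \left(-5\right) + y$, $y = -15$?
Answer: $- \frac{1208573}{95} \approx -12722.0$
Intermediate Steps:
$x{\left(t,f \right)} = 95$ ($x{\left(t,f \right)} = \left(-22\right) \left(-5\right) - 15 = 110 - 15 = 95$)
$- \frac{1208573}{x{\left(364,-1568 \right)}} = - \frac{1208573}{95}$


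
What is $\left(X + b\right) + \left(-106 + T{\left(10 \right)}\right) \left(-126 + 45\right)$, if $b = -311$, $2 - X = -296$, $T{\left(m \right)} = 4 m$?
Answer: $5333$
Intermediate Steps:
$X = 298$ ($X = 2 - -296 = 2 + 296 = 298$)
$\left(X + b\right) + \left(-106 + T{\left(10 \right)}\right) \left(-126 + 45\right) = \left(298 - 311\right) + \left(-106 + 4 \cdot 10\right) \left(-126 + 45\right) = -13 + \left(-106 + 40\right) \left(-81\right) = -13 - -5346 = -13 + 5346 = 5333$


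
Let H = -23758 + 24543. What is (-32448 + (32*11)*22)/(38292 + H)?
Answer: -24704/39077 ≈ -0.63219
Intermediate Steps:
H = 785
(-32448 + (32*11)*22)/(38292 + H) = (-32448 + (32*11)*22)/(38292 + 785) = (-32448 + 352*22)/39077 = (-32448 + 7744)*(1/39077) = -24704*1/39077 = -24704/39077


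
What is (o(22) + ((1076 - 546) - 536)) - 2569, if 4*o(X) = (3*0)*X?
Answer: -2575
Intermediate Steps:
o(X) = 0 (o(X) = ((3*0)*X)/4 = (0*X)/4 = (¼)*0 = 0)
(o(22) + ((1076 - 546) - 536)) - 2569 = (0 + ((1076 - 546) - 536)) - 2569 = (0 + (530 - 536)) - 2569 = (0 - 6) - 2569 = -6 - 2569 = -2575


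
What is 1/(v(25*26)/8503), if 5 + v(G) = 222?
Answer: 8503/217 ≈ 39.184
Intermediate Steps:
v(G) = 217 (v(G) = -5 + 222 = 217)
1/(v(25*26)/8503) = 1/(217/8503) = 8503/217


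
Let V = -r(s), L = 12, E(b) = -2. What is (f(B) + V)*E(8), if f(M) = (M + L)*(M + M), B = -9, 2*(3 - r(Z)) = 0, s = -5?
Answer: 114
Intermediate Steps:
r(Z) = 3 (r(Z) = 3 - ½*0 = 3 + 0 = 3)
V = -3 (V = -1*3 = -3)
f(M) = 2*M*(12 + M) (f(M) = (M + 12)*(M + M) = (12 + M)*(2*M) = 2*M*(12 + M))
(f(B) + V)*E(8) = (2*(-9)*(12 - 9) - 3)*(-2) = (2*(-9)*3 - 3)*(-2) = (-54 - 3)*(-2) = -57*(-2) = 114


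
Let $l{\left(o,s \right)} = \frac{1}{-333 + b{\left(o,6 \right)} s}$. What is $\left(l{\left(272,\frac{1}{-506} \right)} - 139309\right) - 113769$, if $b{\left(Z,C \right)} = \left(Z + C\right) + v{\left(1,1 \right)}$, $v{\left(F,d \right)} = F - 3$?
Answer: $- \frac{928543193}{3669} \approx -2.5308 \cdot 10^{5}$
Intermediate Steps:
$v{\left(F,d \right)} = -3 + F$ ($v{\left(F,d \right)} = F - 3 = -3 + F$)
$b{\left(Z,C \right)} = -2 + C + Z$ ($b{\left(Z,C \right)} = \left(Z + C\right) + \left(-3 + 1\right) = \left(C + Z\right) - 2 = -2 + C + Z$)
$l{\left(o,s \right)} = \frac{1}{-333 + s \left(4 + o\right)}$ ($l{\left(o,s \right)} = \frac{1}{-333 + \left(-2 + 6 + o\right) s} = \frac{1}{-333 + \left(4 + o\right) s} = \frac{1}{-333 + s \left(4 + o\right)}$)
$\left(l{\left(272,\frac{1}{-506} \right)} - 139309\right) - 113769 = \left(\frac{1}{-333 + \frac{4 + 272}{-506}} - 139309\right) - 113769 = \left(\frac{1}{-333 - \frac{6}{11}} - 139309\right) - 113769 = \left(\frac{1}{- \frac{3669}{11}} - 139309\right) - 113769 = \left(- \frac{11}{3669} - 139309\right) - 113769 = - \frac{511124732}{3669} - 113769 = - \frac{928543193}{3669}$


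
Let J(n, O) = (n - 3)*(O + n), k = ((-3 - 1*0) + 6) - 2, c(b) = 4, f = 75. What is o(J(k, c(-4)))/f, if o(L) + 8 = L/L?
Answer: -7/75 ≈ -0.093333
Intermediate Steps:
k = 1 (k = ((-3 + 0) + 6) - 2 = (-3 + 6) - 2 = 3 - 2 = 1)
J(n, O) = (-3 + n)*(O + n)
o(L) = -7 (o(L) = -8 + L/L = -8 + 1 = -7)
o(J(k, c(-4)))/f = -7/75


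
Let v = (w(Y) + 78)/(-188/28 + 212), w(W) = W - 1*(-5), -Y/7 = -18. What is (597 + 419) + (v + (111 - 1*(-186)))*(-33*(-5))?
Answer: 24040524/479 ≈ 50189.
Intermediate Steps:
Y = 126 (Y = -7*(-18) = 126)
w(W) = 5 + W (w(W) = W + 5 = 5 + W)
v = 1463/1437 (v = ((5 + 126) + 78)/(-188/28 + 212) = (131 + 78)/(-188*1/28 + 212) = 209/(-47/7 + 212) = 209/(1437/7) = 209*(7/1437) = 1463/1437 ≈ 1.0181)
(597 + 419) + (v + (111 - 1*(-186)))*(-33*(-5)) = (597 + 419) + (1463/1437 + (111 - 1*(-186)))*(-33*(-5)) = 1016 + (1463/1437 + (111 + 186))*165 = 1016 + (1463/1437 + 297)*165 = 1016 + (428252/1437)*165 = 1016 + 23553860/479 = 24040524/479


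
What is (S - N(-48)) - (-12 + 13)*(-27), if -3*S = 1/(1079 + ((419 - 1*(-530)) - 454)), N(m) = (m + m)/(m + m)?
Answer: 122771/4722 ≈ 26.000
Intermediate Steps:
N(m) = 1 (N(m) = (2*m)/((2*m)) = (2*m)*(1/(2*m)) = 1)
S = -1/4722 (S = -1/(3*(1079 + ((419 - 1*(-530)) - 454))) = -1/(3*(1079 + ((419 + 530) - 454))) = -1/(3*(1079 + (949 - 454))) = -1/(3*(1079 + 495)) = -1/3/1574 = -1/3*1/1574 = -1/4722 ≈ -0.00021177)
(S - N(-48)) - (-12 + 13)*(-27) = (-1/4722 - 1*1) - (-12 + 13)*(-27) = (-1/4722 - 1) - (-27) = -4723/4722 - 1*(-27) = -4723/4722 + 27 = 122771/4722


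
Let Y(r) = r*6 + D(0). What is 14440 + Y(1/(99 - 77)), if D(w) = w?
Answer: 158843/11 ≈ 14440.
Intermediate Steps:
Y(r) = 6*r (Y(r) = r*6 + 0 = 6*r + 0 = 6*r)
14440 + Y(1/(99 - 77)) = 14440 + 6/(99 - 77) = 14440 + 6/22 = 14440 + 6*(1/22) = 14440 + 3/11 = 158843/11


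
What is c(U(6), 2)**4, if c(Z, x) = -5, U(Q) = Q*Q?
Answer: 625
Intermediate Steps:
U(Q) = Q**2
c(U(6), 2)**4 = (-5)**4 = 625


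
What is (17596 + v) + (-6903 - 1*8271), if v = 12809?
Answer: 15231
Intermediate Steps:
(17596 + v) + (-6903 - 1*8271) = (17596 + 12809) + (-6903 - 1*8271) = 30405 + (-6903 - 8271) = 30405 - 15174 = 15231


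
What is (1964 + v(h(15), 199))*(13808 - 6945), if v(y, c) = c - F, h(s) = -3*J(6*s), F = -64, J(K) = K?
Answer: 15283901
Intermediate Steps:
h(s) = -18*s
v(y, c) = 64 + c (v(y, c) = c - 1*(-64) = c + 64 = 64 + c)
(1964 + v(h(15), 199))*(13808 - 6945) = (1964 + (64 + 199))*(13808 - 6945) = (1964 + 263)*6863 = 2227*6863 = 15283901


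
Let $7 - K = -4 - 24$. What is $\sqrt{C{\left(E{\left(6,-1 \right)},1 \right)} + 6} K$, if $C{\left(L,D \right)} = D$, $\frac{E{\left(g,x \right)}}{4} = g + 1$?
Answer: $35 \sqrt{7} \approx 92.601$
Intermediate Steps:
$E{\left(g,x \right)} = 4 + 4 g$ ($E{\left(g,x \right)} = 4 \left(g + 1\right) = 4 \left(1 + g\right) = 4 + 4 g$)
$K = 35$ ($K = 7 - \left(-4 - 24\right) = 7 - -28 = 7 + 28 = 35$)
$\sqrt{C{\left(E{\left(6,-1 \right)},1 \right)} + 6} K = \sqrt{1 + 6} \cdot 35 = \sqrt{7} \cdot 35 = 35 \sqrt{7}$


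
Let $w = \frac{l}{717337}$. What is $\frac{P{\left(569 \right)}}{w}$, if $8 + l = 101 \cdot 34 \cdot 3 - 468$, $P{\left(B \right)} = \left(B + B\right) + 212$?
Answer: $\frac{484202475}{4913} \approx 98555.0$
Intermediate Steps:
$P{\left(B \right)} = 212 + 2 B$ ($P{\left(B \right)} = 2 B + 212 = 212 + 2 B$)
$l = 9826$ ($l = -8 - \left(468 - 101 \cdot 34 \cdot 3\right) = -8 + \left(101 \cdot 102 - 468\right) = -8 + \left(10302 - 468\right) = -8 + 9834 = 9826$)
$w = \frac{9826}{717337} \approx 0.013698$
$\frac{P{\left(569 \right)}}{w} = \frac{212 + 2 \cdot 569}{\frac{9826}{717337}} = \left(212 + 1138\right) \frac{717337}{9826} = 1350 \cdot \frac{717337}{9826} = \frac{484202475}{4913}$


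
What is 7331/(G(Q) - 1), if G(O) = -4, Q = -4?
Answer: -7331/5 ≈ -1466.2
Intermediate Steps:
7331/(G(Q) - 1) = 7331/(-4 - 1) = 7331/(-5) = -⅕*7331 = -7331/5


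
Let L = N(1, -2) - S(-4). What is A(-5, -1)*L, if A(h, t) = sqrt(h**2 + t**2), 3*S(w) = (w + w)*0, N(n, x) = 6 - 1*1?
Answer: 5*sqrt(26) ≈ 25.495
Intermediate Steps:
N(n, x) = 5 (N(n, x) = 6 - 1 = 5)
S(w) = 0 (S(w) = ((w + w)*0)/3 = ((2*w)*0)/3 = (1/3)*0 = 0)
L = 5 (L = 5 - 1*0 = 5 + 0 = 5)
A(-5, -1)*L = sqrt((-5)**2 + (-1)**2)*5 = sqrt(25 + 1)*5 = sqrt(26)*5 = 5*sqrt(26)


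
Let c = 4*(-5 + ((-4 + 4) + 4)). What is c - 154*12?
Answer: -1852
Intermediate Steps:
c = -4 (c = 4*(-5 + (0 + 4)) = 4*(-5 + 4) = 4*(-1) = -4)
c - 154*12 = -4 - 154*12 = -4 - 1848 = -1852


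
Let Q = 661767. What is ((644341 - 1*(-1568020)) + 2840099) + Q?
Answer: 5714227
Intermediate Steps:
((644341 - 1*(-1568020)) + 2840099) + Q = ((644341 - 1*(-1568020)) + 2840099) + 661767 = ((644341 + 1568020) + 2840099) + 661767 = (2212361 + 2840099) + 661767 = 5052460 + 661767 = 5714227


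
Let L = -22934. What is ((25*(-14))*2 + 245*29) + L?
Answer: -16529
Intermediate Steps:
((25*(-14))*2 + 245*29) + L = ((25*(-14))*2 + 245*29) - 22934 = (-350*2 + 7105) - 22934 = (-700 + 7105) - 22934 = 6405 - 22934 = -16529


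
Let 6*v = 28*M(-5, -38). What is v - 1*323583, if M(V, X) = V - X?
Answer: -323429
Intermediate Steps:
v = 154 (v = (28*(-5 - 1*(-38)))/6 = (28*(-5 + 38))/6 = (28*33)/6 = (⅙)*924 = 154)
v - 1*323583 = 154 - 1*323583 = 154 - 323583 = -323429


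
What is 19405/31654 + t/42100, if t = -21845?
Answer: 12546887/133263340 ≈ 0.094151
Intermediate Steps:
19405/31654 + t/42100 = 19405/31654 - 21845/42100 = 19405*(1/31654) - 21845*1/42100 = 19405/31654 - 4369/8420 = 12546887/133263340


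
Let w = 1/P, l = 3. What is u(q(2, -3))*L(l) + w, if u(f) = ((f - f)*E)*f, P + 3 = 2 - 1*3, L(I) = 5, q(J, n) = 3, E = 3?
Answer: -¼ ≈ -0.25000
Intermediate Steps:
P = -4 (P = -3 + (2 - 1*3) = -3 + (2 - 3) = -3 - 1 = -4)
w = -¼ (w = 1/(-4) = -¼ ≈ -0.25000)
u(f) = 0 (u(f) = ((f - f)*3)*f = (0*3)*f = 0*f = 0)
u(q(2, -3))*L(l) + w = 0*5 - ¼ = 0 - ¼ = -¼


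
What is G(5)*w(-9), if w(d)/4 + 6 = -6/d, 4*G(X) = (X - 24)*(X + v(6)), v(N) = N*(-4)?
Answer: -5776/3 ≈ -1925.3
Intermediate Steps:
v(N) = -4*N
G(X) = (-24 + X)²/4 (G(X) = ((X - 24)*(X - 4*6))/4 = ((-24 + X)*(X - 24))/4 = ((-24 + X)*(-24 + X))/4 = (-24 + X)²/4)
w(d) = -24 - 24/d (w(d) = -24 + 4*(-6/d) = -24 - 24/d)
G(5)*w(-9) = (144 - 12*5 + (¼)*5²)*(-24 - 24/(-9)) = (144 - 60 + (¼)*25)*(-24 - 24*(-⅑)) = (144 - 60 + 25/4)*(-24 + 8/3) = (361/4)*(-64/3) = -5776/3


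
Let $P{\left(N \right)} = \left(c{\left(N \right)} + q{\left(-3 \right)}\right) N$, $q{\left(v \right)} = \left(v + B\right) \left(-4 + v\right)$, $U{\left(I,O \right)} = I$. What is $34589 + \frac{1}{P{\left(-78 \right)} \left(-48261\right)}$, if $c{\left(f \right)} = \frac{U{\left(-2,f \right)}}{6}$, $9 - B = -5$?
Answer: $\frac{10069215965327}{291110352} \approx 34589.0$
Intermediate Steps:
$B = 14$ ($B = 9 - -5 = 9 + 5 = 14$)
$q{\left(v \right)} = \left(-4 + v\right) \left(14 + v\right)$ ($q{\left(v \right)} = \left(v + 14\right) \left(-4 + v\right) = \left(14 + v\right) \left(-4 + v\right) = \left(-4 + v\right) \left(14 + v\right)$)
$c{\left(f \right)} = - \frac{1}{3}$ ($c{\left(f \right)} = - \frac{2}{6} = \left(-2\right) \frac{1}{6} = - \frac{1}{3}$)
$P{\left(N \right)} = - \frac{232 N}{3}$ ($P{\left(N \right)} = \left(- \frac{1}{3} + \left(-56 + \left(-3\right)^{2} + 10 \left(-3\right)\right)\right) N = \left(- \frac{1}{3} - 77\right) N = - \frac{232 N}{3}$)
$34589 + \frac{1}{P{\left(-78 \right)} \left(-48261\right)} = 34589 + \frac{1}{\left(- \frac{232}{3}\right) \left(-78\right) \left(-48261\right)} = 34589 + \frac{1}{6032} \left(- \frac{1}{48261}\right) = 34589 - \frac{1}{291110352} = \frac{10069215965327}{291110352}$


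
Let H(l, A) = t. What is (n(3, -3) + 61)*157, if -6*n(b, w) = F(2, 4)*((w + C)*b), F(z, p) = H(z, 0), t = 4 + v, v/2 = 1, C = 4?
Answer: 9106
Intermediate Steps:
v = 2 (v = 2*1 = 2)
t = 6 (t = 4 + 2 = 6)
H(l, A) = 6
F(z, p) = 6
n(b, w) = -b*(4 + w) (n(b, w) = -(w + 4)*b = -(4 + w)*b = -b*(4 + w))
(n(3, -3) + 61)*157 = (-1*3*(4 - 3) + 61)*157 = (-1*3*1 + 61)*157 = (-3 + 61)*157 = 58*157 = 9106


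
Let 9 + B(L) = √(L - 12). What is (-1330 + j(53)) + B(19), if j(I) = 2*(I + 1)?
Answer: -1231 + √7 ≈ -1228.4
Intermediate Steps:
j(I) = 2 + 2*I (j(I) = 2*(1 + I) = 2 + 2*I)
B(L) = -9 + √(-12 + L) (B(L) = -9 + √(L - 12) = -9 + √(-12 + L))
(-1330 + j(53)) + B(19) = (-1330 + (2 + 2*53)) + (-9 + √(-12 + 19)) = (-1330 + (2 + 106)) + (-9 + √7) = (-1330 + 108) + (-9 + √7) = -1222 + (-9 + √7) = -1231 + √7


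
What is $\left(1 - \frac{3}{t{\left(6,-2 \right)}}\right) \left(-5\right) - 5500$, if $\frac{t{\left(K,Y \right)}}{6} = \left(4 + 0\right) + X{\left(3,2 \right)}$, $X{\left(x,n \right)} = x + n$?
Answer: $- \frac{99085}{18} \approx -5504.7$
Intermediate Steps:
$X{\left(x,n \right)} = n + x$
$t{\left(K,Y \right)} = 54$ ($t{\left(K,Y \right)} = 6 \left(\left(4 + 0\right) + \left(2 + 3\right)\right) = 6 \left(4 + 5\right) = 6 \cdot 9 = 54$)
$\left(1 - \frac{3}{t{\left(6,-2 \right)}}\right) \left(-5\right) - 5500 = \left(1 - \frac{3}{54}\right) \left(-5\right) - 5500 = \left(1 - \frac{1}{18}\right) \left(-5\right) - 5500 = \frac{17}{18} \left(-5\right) - 5500 = - \frac{85}{18} - 5500 = - \frac{99085}{18}$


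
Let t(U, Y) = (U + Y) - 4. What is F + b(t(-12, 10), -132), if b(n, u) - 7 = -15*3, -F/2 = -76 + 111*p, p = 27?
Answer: -5880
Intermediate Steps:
t(U, Y) = -4 + U + Y
F = -5842 (F = -2*(-76 + 111*27) = -2*(-76 + 2997) = -2*2921 = -5842)
b(n, u) = -38 (b(n, u) = 7 - 15*3 = 7 - 45 = -38)
F + b(t(-12, 10), -132) = -5842 - 38 = -5880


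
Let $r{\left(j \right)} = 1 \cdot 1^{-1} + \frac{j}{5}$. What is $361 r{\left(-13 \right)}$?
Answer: $- \frac{2888}{5} \approx -577.6$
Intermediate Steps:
$r{\left(j \right)} = 1 + \frac{j}{5}$ ($r{\left(j \right)} = 1 \cdot 1 + j \frac{1}{5} = 1 + \frac{j}{5}$)
$361 r{\left(-13 \right)} = 361 \left(1 + \frac{1}{5} \left(-13\right)\right) = 361 \left(1 - \frac{13}{5}\right) = 361 \left(- \frac{8}{5}\right) = - \frac{2888}{5}$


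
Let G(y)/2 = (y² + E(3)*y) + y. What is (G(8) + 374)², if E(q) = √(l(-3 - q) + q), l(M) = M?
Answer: 267556 + 16576*I*√3 ≈ 2.6756e+5 + 28710.0*I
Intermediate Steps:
E(q) = I*√3 (E(q) = √((-3 - q) + q) = √(-3) = I*√3)
G(y) = 2*y + 2*y² + 2*I*y*√3 (G(y) = 2*((y² + (I*√3)*y) + y) = 2*((y² + I*y*√3) + y) = 2*(y + y² + I*y*√3) = 2*y + 2*y² + 2*I*y*√3)
(G(8) + 374)² = (2*8*(1 + 8 + I*√3) + 374)² = (2*8*(9 + I*√3) + 374)² = ((144 + 16*I*√3) + 374)² = (518 + 16*I*√3)²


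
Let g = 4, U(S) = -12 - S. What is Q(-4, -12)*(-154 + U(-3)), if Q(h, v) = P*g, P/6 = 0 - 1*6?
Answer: 23472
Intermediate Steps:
P = -36 (P = 6*(0 - 1*6) = 6*(0 - 6) = 6*(-6) = -36)
Q(h, v) = -144 (Q(h, v) = -36*4 = -144)
Q(-4, -12)*(-154 + U(-3)) = -144*(-154 + (-12 - 1*(-3))) = -144*(-154 + (-12 + 3)) = -144*(-154 - 9) = -144*(-163) = 23472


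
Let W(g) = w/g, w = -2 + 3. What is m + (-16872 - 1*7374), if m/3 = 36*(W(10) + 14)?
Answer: -113616/5 ≈ -22723.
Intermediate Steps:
w = 1
W(g) = 1/g
m = 7614/5 (m = 3*(36*(1/10 + 14)) = 3*(36*(⅒ + 14)) = 3*(36*(141/10)) = 3*(2538/5) = 7614/5 ≈ 1522.8)
m + (-16872 - 1*7374) = 7614/5 + (-16872 - 1*7374) = 7614/5 + (-16872 - 7374) = 7614/5 - 24246 = -113616/5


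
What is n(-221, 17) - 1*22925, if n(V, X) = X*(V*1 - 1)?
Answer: -26699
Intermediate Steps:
n(V, X) = X*(-1 + V) (n(V, X) = X*(V - 1) = X*(-1 + V))
n(-221, 17) - 1*22925 = 17*(-1 - 221) - 1*22925 = 17*(-222) - 22925 = -3774 - 22925 = -26699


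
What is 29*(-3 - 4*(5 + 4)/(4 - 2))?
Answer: -609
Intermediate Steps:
29*(-3 - 4*(5 + 4)/(4 - 2)) = 29*(-3 - 36/2) = 29*(-3 - 4*9/2) = 29*(-3 - 18) = 29*(-21) = -609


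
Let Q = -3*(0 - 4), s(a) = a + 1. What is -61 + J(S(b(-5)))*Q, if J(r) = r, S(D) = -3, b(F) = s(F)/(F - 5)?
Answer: -97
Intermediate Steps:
s(a) = 1 + a
b(F) = (1 + F)/(-5 + F) (b(F) = (1 + F)/(F - 5) = (1 + F)/(-5 + F))
Q = 12 (Q = -3*(-4) = 12)
-61 + J(S(b(-5)))*Q = -61 - 3*12 = -61 - 36 = -97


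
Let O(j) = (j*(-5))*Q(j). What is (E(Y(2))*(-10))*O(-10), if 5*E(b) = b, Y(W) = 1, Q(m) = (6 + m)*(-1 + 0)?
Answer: -400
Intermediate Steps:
Q(m) = -6 - m (Q(m) = (6 + m)*(-1) = -6 - m)
E(b) = b/5
O(j) = -5*j*(-6 - j) (O(j) = (j*(-5))*(-6 - j) = (-5*j)*(-6 - j) = -5*j*(-6 - j))
(E(Y(2))*(-10))*O(-10) = (((⅕)*1)*(-10))*(5*(-10)*(6 - 10)) = ((⅕)*(-10))*(5*(-10)*(-4)) = -2*200 = -400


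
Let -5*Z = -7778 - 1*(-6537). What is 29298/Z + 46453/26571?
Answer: 232354939/1939683 ≈ 119.79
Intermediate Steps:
Z = 1241/5 (Z = -(-7778 - 1*(-6537))/5 = -(-7778 + 6537)/5 = -⅕*(-1241) = 1241/5 ≈ 248.20)
29298/Z + 46453/26571 = 29298/(1241/5) + 46453/26571 = 29298*(5/1241) + 46453*(1/26571) = 146490/1241 + 46453/26571 = 232354939/1939683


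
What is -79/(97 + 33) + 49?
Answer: 6291/130 ≈ 48.392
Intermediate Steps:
-79/(97 + 33) + 49 = -79/130 + 49 = 6291/130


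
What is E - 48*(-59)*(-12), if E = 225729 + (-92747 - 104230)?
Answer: -5232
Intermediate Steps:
E = 28752 (E = 225729 - 196977 = 28752)
E - 48*(-59)*(-12) = 28752 - 48*(-59)*(-12) = 28752 + 2832*(-12) = 28752 - 33984 = -5232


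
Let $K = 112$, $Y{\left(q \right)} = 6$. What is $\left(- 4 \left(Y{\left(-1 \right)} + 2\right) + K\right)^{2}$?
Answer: $6400$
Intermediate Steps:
$\left(- 4 \left(Y{\left(-1 \right)} + 2\right) + K\right)^{2} = \left(- 4 \left(6 + 2\right) + 112\right)^{2} = \left(\left(-4\right) 8 + 112\right)^{2} = \left(-32 + 112\right)^{2} = 80^{2} = 6400$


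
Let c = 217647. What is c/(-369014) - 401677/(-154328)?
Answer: 567502031/281926696 ≈ 2.0129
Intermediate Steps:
c/(-369014) - 401677/(-154328) = 217647/(-369014) - 401677/(-154328) = 217647*(-1/369014) - 401677*(-1/154328) = -217647/369014 + 3977/1528 = 567502031/281926696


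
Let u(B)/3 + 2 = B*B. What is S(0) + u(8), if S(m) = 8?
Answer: 194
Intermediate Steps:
u(B) = -6 + 3*B**2 (u(B) = -6 + 3*(B*B) = -6 + 3*B**2)
S(0) + u(8) = 8 + (-6 + 3*8**2) = 8 + (-6 + 3*64) = 8 + (-6 + 192) = 8 + 186 = 194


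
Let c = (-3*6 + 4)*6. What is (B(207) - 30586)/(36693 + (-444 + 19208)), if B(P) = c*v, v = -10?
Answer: -29746/55457 ≈ -0.53638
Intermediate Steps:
c = -84 (c = (-18 + 4)*6 = -14*6 = -84)
B(P) = 840 (B(P) = -84*(-10) = 840)
(B(207) - 30586)/(36693 + (-444 + 19208)) = (840 - 30586)/(36693 + (-444 + 19208)) = -29746/(36693 + 18764) = -29746/55457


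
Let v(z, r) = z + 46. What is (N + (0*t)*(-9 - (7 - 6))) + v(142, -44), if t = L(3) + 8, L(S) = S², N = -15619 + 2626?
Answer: -12805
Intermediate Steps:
N = -12993
v(z, r) = 46 + z
t = 17 (t = 3² + 8 = 9 + 8 = 17)
(N + (0*t)*(-9 - (7 - 6))) + v(142, -44) = (-12993 + (0*17)*(-9 - (7 - 6))) + (46 + 142) = (-12993 + 0*(-9 - 1*1)) + 188 = (-12993 + 0*(-9 - 1)) + 188 = (-12993 + 0*(-10)) + 188 = (-12993 + 0) + 188 = -12993 + 188 = -12805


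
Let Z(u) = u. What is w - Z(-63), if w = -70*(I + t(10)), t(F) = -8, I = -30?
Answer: 2723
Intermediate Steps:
w = 2660 (w = -70*(-30 - 8) = -70*(-38) = 2660)
w - Z(-63) = 2660 - 1*(-63) = 2660 + 63 = 2723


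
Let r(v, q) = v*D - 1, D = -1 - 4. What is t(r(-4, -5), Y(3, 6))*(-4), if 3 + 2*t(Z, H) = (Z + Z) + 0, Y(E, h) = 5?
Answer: -70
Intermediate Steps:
D = -5
r(v, q) = -1 - 5*v (r(v, q) = v*(-5) - 1 = -5*v - 1 = -1 - 5*v)
t(Z, H) = -3/2 + Z (t(Z, H) = -3/2 + ((Z + Z) + 0)/2 = -3/2 + (2*Z + 0)/2 = -3/2 + (2*Z)/2 = -3/2 + Z)
t(r(-4, -5), Y(3, 6))*(-4) = (-3/2 + (-1 - 5*(-4)))*(-4) = (-3/2 + (-1 + 20))*(-4) = (-3/2 + 19)*(-4) = (35/2)*(-4) = -70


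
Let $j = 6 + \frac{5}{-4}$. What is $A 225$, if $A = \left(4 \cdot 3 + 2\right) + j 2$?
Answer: $\frac{10575}{2} \approx 5287.5$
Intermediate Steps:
$j = \frac{19}{4}$ ($j = 6 + 5 \left(- \frac{1}{4}\right) = 6 - \frac{5}{4} = \frac{19}{4} \approx 4.75$)
$A = \frac{47}{2}$ ($A = \left(4 \cdot 3 + 2\right) + \frac{19}{4} \cdot 2 = \left(12 + 2\right) + \frac{19}{2} = 14 + \frac{19}{2} = \frac{47}{2} \approx 23.5$)
$A 225 = \frac{47}{2} \cdot 225 = \frac{10575}{2}$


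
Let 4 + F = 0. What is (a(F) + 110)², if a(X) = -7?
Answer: 10609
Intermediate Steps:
F = -4 (F = -4 + 0 = -4)
(a(F) + 110)² = (-7 + 110)² = 103² = 10609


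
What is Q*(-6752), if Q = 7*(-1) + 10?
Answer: -20256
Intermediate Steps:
Q = 3 (Q = -7 + 10 = 3)
Q*(-6752) = 3*(-6752) = -20256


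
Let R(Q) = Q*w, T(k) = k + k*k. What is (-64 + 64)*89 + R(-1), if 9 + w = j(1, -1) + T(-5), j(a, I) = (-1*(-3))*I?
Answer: -8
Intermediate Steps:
j(a, I) = 3*I
T(k) = k + k**2
w = 8 (w = -9 + (3*(-1) - 5*(1 - 5)) = -9 + (-3 - 5*(-4)) = -9 + (-3 + 20) = -9 + 17 = 8)
R(Q) = 8*Q (R(Q) = Q*8 = 8*Q)
(-64 + 64)*89 + R(-1) = (-64 + 64)*89 + 8*(-1) = 0*89 - 8 = 0 - 8 = -8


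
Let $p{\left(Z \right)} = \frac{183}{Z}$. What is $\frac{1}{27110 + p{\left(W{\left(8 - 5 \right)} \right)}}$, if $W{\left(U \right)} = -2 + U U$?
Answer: $\frac{7}{189953} \approx 3.6851 \cdot 10^{-5}$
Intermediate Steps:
$W{\left(U \right)} = -2 + U^{2}$
$\frac{1}{27110 + p{\left(W{\left(8 - 5 \right)} \right)}} = \frac{1}{27110 + \frac{183}{-2 + \left(8 - 5\right)^{2}}} = \frac{1}{27110 + \frac{183}{-2 + 3^{2}}} = \frac{1}{27110 + \frac{183}{-2 + 9}} = \frac{1}{27110 + \frac{183}{7}} = \frac{1}{\frac{189953}{7}} = \frac{7}{189953}$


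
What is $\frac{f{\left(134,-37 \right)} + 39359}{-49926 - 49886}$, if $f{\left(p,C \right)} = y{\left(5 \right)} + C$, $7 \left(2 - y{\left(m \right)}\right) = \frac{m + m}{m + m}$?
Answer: $- \frac{275267}{698684} \approx -0.39398$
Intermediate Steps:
$y{\left(m \right)} = \frac{13}{7}$ ($y{\left(m \right)} = 2 - \frac{\left(m + m\right) \frac{1}{m + m}}{7} = 2 - \frac{2 m \frac{1}{2 m}}{7} = 2 - \frac{1}{7} = \frac{13}{7}$)
$f{\left(p,C \right)} = \frac{13}{7} + C$
$\frac{f{\left(134,-37 \right)} + 39359}{-49926 - 49886} = \frac{\left(\frac{13}{7} - 37\right) + 39359}{-49926 - 49886} = \frac{- \frac{246}{7} + 39359}{-99812} = \frac{275267}{7} \left(- \frac{1}{99812}\right) = - \frac{275267}{698684}$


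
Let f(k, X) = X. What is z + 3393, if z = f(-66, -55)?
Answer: 3338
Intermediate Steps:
z = -55
z + 3393 = -55 + 3393 = 3338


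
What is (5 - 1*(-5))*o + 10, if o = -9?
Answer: -80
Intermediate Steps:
(5 - 1*(-5))*o + 10 = (5 - 1*(-5))*(-9) + 10 = (5 + 5)*(-9) + 10 = 10*(-9) + 10 = -90 + 10 = -80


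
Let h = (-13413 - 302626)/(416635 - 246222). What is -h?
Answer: 316039/170413 ≈ 1.8545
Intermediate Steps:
h = -316039/170413 ≈ -1.8545
-h = -1*(-316039/170413) = 316039/170413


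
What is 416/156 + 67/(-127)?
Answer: 815/381 ≈ 2.1391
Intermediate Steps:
416/156 + 67/(-127) = 416*(1/156) + 67*(-1/127) = 8/3 - 67/127 = 815/381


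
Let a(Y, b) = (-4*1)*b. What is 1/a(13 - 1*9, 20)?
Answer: -1/80 ≈ -0.012500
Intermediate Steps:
a(Y, b) = -4*b
1/a(13 - 1*9, 20) = 1/(-4*20) = 1/(-80) = -1/80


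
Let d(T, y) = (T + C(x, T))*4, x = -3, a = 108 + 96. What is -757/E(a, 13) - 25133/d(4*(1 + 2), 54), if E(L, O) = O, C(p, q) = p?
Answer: -353981/468 ≈ -756.37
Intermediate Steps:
a = 204
d(T, y) = -12 + 4*T (d(T, y) = (T - 3)*4 = (-3 + T)*4 = -12 + 4*T)
-757/E(a, 13) - 25133/d(4*(1 + 2), 54) = -757/13 - 25133/(-12 + 4*(4*(1 + 2))) = -757*1/13 - 25133/(-12 + 4*(4*3)) = -757/13 - 25133/(-12 + 4*12) = -757/13 - 25133/(-12 + 48) = -757/13 - 25133/36 = -353981/468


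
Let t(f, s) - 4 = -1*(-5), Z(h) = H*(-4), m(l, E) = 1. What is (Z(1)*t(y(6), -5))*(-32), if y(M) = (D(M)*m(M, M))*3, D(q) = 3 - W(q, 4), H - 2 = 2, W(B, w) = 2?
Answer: 4608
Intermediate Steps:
H = 4 (H = 2 + 2 = 4)
D(q) = 1 (D(q) = 3 - 1*2 = 3 - 2 = 1)
y(M) = 3 (y(M) = (1*1)*3 = 1*3 = 3)
Z(h) = -16 (Z(h) = 4*(-4) = -16)
t(f, s) = 9 (t(f, s) = 4 - 1*(-5) = 4 + 5 = 9)
(Z(1)*t(y(6), -5))*(-32) = -16*9*(-32) = -144*(-32) = 4608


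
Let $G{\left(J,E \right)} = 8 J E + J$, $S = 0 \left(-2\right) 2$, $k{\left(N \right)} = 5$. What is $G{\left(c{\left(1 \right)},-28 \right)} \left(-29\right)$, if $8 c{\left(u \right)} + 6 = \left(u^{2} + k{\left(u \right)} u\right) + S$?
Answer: $0$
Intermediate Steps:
$S = 0$ ($S = 0 \cdot 2 = 0$)
$c{\left(u \right)} = - \frac{3}{4} + \frac{u^{2}}{8} + \frac{5 u}{8}$ ($c{\left(u \right)} = - \frac{3}{4} + \frac{\left(u^{2} + 5 u\right) + 0}{8} = - \frac{3}{4} + \frac{u^{2} + 5 u}{8} = - \frac{3}{4} + \left(\frac{u^{2}}{8} + \frac{5 u}{8}\right) = - \frac{3}{4} + \frac{u^{2}}{8} + \frac{5 u}{8}$)
$G{\left(J,E \right)} = J + 8 E J$ ($G{\left(J,E \right)} = 8 E J + J = J + 8 E J$)
$G{\left(c{\left(1 \right)},-28 \right)} \left(-29\right) = \left(- \frac{3}{4} + \frac{1^{2}}{8} + \frac{5}{8} \cdot 1\right) \left(1 + 8 \left(-28\right)\right) \left(-29\right) = \left(- \frac{3}{4} + \frac{1}{8} \cdot 1 + \frac{5}{8}\right) \left(1 - 224\right) \left(-29\right) = \left(- \frac{3}{4} + \frac{1}{8} + \frac{5}{8}\right) \left(-223\right) \left(-29\right) = 0 \left(-223\right) \left(-29\right) = 0 \left(-29\right) = 0$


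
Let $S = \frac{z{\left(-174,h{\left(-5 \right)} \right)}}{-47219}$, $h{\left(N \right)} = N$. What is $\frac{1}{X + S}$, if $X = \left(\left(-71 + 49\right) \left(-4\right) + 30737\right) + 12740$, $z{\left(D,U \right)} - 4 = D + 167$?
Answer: $\frac{47219}{2057095738} \approx 2.2954 \cdot 10^{-5}$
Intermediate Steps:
$z{\left(D,U \right)} = 171 + D$ ($z{\left(D,U \right)} = 4 + \left(D + 167\right) = 4 + \left(167 + D\right) = 171 + D$)
$S = \frac{3}{47219}$ ($S = \frac{171 - 174}{-47219} = \left(-3\right) \left(- \frac{1}{47219}\right) = \frac{3}{47219} \approx 6.3534 \cdot 10^{-5}$)
$X = 43565$ ($X = \left(\left(-22\right) \left(-4\right) + 30737\right) + 12740 = \left(88 + 30737\right) + 12740 = 30825 + 12740 = 43565$)
$\frac{1}{X + S} = \frac{1}{43565 + \frac{3}{47219}} = \frac{1}{\frac{2057095738}{47219}} = \frac{47219}{2057095738}$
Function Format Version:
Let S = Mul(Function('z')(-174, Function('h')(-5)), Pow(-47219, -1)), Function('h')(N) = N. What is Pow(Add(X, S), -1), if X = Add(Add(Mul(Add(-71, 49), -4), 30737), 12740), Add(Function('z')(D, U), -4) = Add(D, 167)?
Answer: Rational(47219, 2057095738) ≈ 2.2954e-5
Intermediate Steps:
Function('z')(D, U) = Add(171, D) (Function('z')(D, U) = Add(4, Add(D, 167)) = Add(4, Add(167, D)) = Add(171, D))
S = Rational(3, 47219) (S = Mul(Add(171, -174), Pow(-47219, -1)) = Mul(-3, Rational(-1, 47219)) = Rational(3, 47219) ≈ 6.3534e-5)
X = 43565 (X = Add(Add(Mul(-22, -4), 30737), 12740) = Add(Add(88, 30737), 12740) = Add(30825, 12740) = 43565)
Pow(Add(X, S), -1) = Pow(Add(43565, Rational(3, 47219)), -1) = Pow(Rational(2057095738, 47219), -1) = Rational(47219, 2057095738)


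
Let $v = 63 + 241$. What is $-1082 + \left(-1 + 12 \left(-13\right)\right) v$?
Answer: $-48810$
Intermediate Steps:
$v = 304$
$-1082 + \left(-1 + 12 \left(-13\right)\right) v = -1082 + \left(-1 + 12 \left(-13\right)\right) 304 = -1082 + \left(-1 - 156\right) 304 = -1082 - 47728 = -48810$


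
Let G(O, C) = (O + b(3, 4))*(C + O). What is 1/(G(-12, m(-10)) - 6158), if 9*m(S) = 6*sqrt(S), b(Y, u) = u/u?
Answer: -27117/163409462 + 33*I*sqrt(10)/163409462 ≈ -0.00016595 + 6.3861e-7*I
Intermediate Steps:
b(Y, u) = 1
m(S) = 2*sqrt(S)/3 (m(S) = (6*sqrt(S))/9 = 2*sqrt(S)/3)
G(O, C) = (1 + O)*(C + O) (G(O, C) = (O + 1)*(C + O) = (1 + O)*(C + O))
1/(G(-12, m(-10)) - 6158) = 1/((2*sqrt(-10)/3 - 12 + (-12)**2 + (2*sqrt(-10)/3)*(-12)) - 6158) = 1/((2*(I*sqrt(10))/3 - 12 + 144 + (2*(I*sqrt(10))/3)*(-12)) - 6158) = 1/((2*I*sqrt(10)/3 - 12 + 144 + (2*I*sqrt(10)/3)*(-12)) - 6158) = 1/((2*I*sqrt(10)/3 - 12 + 144 - 8*I*sqrt(10)) - 6158) = 1/((132 - 22*I*sqrt(10)/3) - 6158) = 1/(-6026 - 22*I*sqrt(10)/3)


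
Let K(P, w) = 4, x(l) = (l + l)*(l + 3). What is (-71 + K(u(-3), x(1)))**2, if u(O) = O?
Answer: 4489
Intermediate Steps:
x(l) = 2*l*(3 + l) (x(l) = (2*l)*(3 + l) = 2*l*(3 + l))
(-71 + K(u(-3), x(1)))**2 = (-71 + 4)**2 = (-67)**2 = 4489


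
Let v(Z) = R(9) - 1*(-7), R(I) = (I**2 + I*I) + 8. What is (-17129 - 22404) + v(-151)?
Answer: -39356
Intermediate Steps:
R(I) = 8 + 2*I**2 (R(I) = (I**2 + I**2) + 8 = 2*I**2 + 8 = 8 + 2*I**2)
v(Z) = 177 (v(Z) = (8 + 2*9**2) - 1*(-7) = (8 + 2*81) + 7 = (8 + 162) + 7 = 170 + 7 = 177)
(-17129 - 22404) + v(-151) = (-17129 - 22404) + 177 = -39533 + 177 = -39356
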